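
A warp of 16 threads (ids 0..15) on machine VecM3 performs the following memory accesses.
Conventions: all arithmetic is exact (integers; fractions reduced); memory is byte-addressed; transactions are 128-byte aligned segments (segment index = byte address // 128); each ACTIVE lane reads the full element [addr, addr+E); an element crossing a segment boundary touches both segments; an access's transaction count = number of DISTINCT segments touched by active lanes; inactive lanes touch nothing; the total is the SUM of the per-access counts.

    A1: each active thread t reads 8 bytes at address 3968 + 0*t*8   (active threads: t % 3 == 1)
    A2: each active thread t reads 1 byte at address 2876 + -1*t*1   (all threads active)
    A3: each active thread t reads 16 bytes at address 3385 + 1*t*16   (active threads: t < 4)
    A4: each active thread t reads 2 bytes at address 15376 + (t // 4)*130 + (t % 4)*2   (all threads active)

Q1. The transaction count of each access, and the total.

A1: 1 transaction
A2: 1 transaction
A3: 1 transaction
A4: 4 transactions

Answer: 1,1,1,4; total 7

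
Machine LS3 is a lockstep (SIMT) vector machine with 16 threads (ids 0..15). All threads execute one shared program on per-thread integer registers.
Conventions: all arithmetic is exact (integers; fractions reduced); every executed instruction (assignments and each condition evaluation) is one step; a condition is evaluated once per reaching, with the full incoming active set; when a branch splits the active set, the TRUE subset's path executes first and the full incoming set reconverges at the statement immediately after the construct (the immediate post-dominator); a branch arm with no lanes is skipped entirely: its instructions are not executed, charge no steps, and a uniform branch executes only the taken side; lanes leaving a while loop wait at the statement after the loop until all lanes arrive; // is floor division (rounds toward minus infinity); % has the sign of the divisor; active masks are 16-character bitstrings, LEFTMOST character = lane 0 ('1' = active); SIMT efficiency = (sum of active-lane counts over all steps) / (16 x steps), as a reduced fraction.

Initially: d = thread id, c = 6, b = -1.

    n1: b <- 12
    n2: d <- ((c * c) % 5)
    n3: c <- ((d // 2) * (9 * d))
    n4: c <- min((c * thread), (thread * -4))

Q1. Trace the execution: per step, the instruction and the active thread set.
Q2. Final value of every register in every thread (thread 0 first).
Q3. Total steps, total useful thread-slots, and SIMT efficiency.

step 0: b <- 12                      1111111111111111
step 1: d <- ((c * c) % 5)           1111111111111111
step 2: c <- ((d // 2) * (9 * d))    1111111111111111
step 3: c <- min((c * thread), (thread * -4)) 1111111111111111

Answer: 4 steps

d: 1,1,1,1,1,1,1,1,1,1,1,1,1,1,1,1
c: 0,-4,-8,-12,-16,-20,-24,-28,-32,-36,-40,-44,-48,-52,-56,-60
b: 12,12,12,12,12,12,12,12,12,12,12,12,12,12,12,12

steps = 4; useful = 64; efficiency = 64/64 = 1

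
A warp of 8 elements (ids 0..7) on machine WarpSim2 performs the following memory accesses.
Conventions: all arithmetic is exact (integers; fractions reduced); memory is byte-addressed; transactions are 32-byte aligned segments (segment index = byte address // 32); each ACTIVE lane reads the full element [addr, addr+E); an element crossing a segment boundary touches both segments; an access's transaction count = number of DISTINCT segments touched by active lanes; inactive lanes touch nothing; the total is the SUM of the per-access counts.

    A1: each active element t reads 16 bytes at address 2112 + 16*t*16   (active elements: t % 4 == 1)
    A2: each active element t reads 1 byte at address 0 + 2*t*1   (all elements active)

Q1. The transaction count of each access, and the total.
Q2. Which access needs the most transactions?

A1: 2 transactions
A2: 1 transaction

Answer: 2,1; total 3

Answer: A1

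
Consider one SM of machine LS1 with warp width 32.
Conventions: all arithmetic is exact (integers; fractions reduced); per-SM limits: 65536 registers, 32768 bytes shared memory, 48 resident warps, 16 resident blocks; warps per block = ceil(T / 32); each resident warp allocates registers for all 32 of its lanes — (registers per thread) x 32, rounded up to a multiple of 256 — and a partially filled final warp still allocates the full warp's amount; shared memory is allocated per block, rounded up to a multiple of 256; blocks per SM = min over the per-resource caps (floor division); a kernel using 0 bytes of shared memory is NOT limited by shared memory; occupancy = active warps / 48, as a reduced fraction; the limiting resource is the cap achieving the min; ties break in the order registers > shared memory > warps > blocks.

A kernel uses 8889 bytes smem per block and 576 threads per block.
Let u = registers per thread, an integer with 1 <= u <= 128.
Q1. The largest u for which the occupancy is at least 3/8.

Answer: u = 112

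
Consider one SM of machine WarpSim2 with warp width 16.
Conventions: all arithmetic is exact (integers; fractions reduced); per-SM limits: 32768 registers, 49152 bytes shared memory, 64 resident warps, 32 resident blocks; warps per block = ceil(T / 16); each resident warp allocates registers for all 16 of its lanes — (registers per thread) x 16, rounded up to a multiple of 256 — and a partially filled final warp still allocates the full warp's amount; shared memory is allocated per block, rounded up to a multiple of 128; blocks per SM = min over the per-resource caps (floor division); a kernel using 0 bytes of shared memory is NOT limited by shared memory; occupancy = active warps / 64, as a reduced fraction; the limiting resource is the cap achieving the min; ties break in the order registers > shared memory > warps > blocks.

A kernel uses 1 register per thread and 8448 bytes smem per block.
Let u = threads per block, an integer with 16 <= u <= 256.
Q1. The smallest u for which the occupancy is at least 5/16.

Answer: u = 49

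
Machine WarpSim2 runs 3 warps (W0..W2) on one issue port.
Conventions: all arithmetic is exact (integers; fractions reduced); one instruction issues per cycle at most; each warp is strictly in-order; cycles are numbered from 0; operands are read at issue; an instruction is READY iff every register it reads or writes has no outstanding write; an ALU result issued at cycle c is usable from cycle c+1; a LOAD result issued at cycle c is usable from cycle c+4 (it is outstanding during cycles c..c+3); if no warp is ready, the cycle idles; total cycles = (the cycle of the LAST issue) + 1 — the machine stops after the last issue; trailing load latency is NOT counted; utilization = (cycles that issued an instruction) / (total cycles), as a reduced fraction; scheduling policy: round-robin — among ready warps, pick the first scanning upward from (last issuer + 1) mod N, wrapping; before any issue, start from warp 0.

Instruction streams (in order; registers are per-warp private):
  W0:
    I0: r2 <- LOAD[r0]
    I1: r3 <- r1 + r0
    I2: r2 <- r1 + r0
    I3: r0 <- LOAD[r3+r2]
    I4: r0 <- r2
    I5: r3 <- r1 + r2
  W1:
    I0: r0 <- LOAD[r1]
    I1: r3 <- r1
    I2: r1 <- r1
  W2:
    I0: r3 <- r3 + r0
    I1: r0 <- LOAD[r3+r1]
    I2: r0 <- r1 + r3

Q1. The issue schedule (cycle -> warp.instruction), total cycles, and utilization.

cycle 0: W0.I0
cycle 1: W1.I0
cycle 2: W2.I0
cycle 3: W0.I1
cycle 4: W1.I1
cycle 5: W2.I1
cycle 6: W0.I2
cycle 7: W1.I2
cycle 8: W0.I3
cycle 9: W2.I2
cycle 10: idle
cycle 11: idle
cycle 12: W0.I4
cycle 13: W0.I5

Answer: 14 cycles, utilization 6/7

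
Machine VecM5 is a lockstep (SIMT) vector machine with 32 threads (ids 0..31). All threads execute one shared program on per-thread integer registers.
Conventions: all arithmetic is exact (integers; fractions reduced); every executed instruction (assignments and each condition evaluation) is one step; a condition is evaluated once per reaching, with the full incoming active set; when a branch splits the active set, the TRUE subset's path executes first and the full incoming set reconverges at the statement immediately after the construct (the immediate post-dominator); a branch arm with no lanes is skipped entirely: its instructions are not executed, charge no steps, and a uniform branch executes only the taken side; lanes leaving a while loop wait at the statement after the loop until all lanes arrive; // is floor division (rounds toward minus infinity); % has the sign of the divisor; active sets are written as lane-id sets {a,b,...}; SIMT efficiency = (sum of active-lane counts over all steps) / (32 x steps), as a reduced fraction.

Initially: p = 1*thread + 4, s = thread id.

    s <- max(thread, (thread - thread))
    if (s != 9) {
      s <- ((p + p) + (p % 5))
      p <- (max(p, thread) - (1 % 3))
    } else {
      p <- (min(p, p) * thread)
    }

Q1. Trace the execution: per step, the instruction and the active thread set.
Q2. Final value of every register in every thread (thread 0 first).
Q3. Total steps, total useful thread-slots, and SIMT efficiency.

step 0: s <- max(thread, (thread - thread)) {0,1,2,3,4,5,6,7,8,9,10,11,12,13,14,15,16,17,18,19,20,21,22,23,24,25,26,27,28,29,30,31}
step 1: eval (s != 9)                {0,1,2,3,4,5,6,7,8,9,10,11,12,13,14,15,16,17,18,19,20,21,22,23,24,25,26,27,28,29,30,31}
step 2: s <- ((p + p) + (p % 5))     {0,1,2,3,4,5,6,7,8,10,11,12,13,14,15,16,17,18,19,20,21,22,23,24,25,26,27,28,29,30,31}
step 3: p <- (max(p, thread) - (1 % 3)) {0,1,2,3,4,5,6,7,8,10,11,12,13,14,15,16,17,18,19,20,21,22,23,24,25,26,27,28,29,30,31}
step 4: p <- (min(p, p) * thread)    {9}

Answer: 5 steps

p: 3,4,5,6,7,8,9,10,11,117,13,14,15,16,17,18,19,20,21,22,23,24,25,26,27,28,29,30,31,32,33,34
s: 12,10,13,16,19,22,20,23,26,9,32,30,33,36,39,42,40,43,46,49,52,50,53,56,59,62,60,63,66,69,72,70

steps = 5; useful = 127; efficiency = 127/160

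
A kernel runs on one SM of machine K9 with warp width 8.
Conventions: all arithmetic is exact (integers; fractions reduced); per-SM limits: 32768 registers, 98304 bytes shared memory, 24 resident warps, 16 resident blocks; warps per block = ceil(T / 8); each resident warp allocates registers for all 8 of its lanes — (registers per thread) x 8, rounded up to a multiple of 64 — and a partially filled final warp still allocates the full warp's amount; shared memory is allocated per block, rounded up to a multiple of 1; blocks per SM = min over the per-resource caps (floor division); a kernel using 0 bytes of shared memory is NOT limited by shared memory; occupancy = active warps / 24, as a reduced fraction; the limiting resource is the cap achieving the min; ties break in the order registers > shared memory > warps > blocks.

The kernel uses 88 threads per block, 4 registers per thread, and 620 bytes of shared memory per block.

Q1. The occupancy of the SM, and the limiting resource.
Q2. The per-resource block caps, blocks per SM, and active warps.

Answer: occupancy 11/12, limited by warps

registers: 46 blocks
shared memory: 158 blocks
warps: 2 blocks
blocks: 16 blocks

Answer: 2 blocks, 22 active warps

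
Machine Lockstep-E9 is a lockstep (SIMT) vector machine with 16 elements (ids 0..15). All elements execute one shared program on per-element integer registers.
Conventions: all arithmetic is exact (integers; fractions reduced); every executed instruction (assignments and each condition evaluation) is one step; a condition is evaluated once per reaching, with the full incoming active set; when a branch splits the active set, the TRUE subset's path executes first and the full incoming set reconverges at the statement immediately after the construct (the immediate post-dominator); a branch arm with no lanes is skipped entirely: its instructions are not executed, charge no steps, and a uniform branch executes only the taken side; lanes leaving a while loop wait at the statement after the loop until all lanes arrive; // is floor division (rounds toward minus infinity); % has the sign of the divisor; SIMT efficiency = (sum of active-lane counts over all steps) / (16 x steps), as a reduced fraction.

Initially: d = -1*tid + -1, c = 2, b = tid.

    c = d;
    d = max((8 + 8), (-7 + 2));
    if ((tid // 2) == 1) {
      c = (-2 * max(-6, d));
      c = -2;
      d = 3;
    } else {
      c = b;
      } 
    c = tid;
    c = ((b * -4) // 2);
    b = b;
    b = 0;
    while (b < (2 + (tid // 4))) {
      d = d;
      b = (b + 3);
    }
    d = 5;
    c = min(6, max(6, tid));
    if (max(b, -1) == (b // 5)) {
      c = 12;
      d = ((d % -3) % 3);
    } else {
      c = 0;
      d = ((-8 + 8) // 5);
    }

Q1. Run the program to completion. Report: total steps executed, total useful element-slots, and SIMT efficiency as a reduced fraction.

Answer: 23 steps, 300 useful, 75/92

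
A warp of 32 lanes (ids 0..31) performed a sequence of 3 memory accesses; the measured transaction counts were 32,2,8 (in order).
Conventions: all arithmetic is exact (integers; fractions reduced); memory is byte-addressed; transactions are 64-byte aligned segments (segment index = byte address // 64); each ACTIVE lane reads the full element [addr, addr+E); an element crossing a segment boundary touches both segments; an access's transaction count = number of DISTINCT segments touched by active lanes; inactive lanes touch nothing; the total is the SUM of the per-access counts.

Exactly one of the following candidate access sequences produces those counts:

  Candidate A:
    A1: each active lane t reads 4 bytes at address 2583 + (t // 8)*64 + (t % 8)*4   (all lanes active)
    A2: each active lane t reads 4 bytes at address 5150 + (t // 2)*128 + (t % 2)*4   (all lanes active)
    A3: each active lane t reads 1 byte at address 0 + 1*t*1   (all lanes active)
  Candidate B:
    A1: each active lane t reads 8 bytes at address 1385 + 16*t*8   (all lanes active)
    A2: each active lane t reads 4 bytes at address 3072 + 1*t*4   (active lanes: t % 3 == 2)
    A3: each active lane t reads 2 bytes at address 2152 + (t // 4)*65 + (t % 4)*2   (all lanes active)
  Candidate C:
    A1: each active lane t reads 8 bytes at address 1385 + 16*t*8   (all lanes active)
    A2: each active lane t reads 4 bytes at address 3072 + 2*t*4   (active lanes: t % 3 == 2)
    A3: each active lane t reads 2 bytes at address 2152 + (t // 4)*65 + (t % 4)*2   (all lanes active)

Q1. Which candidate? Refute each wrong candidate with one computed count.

A: A1 gives 4 transactions, not 32
C: A2 gives 4 transactions, not 2
B: all counts match (32,2,8)

Answer: B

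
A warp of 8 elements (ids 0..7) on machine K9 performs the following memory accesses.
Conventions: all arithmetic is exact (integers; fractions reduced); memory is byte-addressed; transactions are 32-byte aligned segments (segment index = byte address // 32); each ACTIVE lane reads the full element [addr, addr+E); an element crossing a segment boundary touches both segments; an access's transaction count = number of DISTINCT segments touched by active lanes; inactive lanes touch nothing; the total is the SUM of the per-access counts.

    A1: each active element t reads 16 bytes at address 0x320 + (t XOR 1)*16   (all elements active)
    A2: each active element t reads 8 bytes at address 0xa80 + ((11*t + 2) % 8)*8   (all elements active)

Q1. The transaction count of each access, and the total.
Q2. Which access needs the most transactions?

A1: 4 transactions
A2: 2 transactions

Answer: 4,2; total 6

Answer: A1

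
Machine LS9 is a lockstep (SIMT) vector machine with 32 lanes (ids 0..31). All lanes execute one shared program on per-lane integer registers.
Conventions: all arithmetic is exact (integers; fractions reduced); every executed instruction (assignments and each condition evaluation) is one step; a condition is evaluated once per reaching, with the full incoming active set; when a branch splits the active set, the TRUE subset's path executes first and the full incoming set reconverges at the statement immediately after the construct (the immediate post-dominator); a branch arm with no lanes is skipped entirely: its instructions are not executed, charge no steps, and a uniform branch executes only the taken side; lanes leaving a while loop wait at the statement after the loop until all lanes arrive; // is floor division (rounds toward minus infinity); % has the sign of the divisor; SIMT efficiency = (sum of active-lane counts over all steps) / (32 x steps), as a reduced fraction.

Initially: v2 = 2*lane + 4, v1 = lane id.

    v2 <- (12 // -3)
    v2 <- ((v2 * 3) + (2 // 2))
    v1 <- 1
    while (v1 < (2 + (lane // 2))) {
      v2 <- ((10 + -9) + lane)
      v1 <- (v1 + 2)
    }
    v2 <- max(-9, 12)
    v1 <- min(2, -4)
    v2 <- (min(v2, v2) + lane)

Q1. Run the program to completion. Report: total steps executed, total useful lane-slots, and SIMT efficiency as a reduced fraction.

Answer: 31 steps, 656 useful, 41/62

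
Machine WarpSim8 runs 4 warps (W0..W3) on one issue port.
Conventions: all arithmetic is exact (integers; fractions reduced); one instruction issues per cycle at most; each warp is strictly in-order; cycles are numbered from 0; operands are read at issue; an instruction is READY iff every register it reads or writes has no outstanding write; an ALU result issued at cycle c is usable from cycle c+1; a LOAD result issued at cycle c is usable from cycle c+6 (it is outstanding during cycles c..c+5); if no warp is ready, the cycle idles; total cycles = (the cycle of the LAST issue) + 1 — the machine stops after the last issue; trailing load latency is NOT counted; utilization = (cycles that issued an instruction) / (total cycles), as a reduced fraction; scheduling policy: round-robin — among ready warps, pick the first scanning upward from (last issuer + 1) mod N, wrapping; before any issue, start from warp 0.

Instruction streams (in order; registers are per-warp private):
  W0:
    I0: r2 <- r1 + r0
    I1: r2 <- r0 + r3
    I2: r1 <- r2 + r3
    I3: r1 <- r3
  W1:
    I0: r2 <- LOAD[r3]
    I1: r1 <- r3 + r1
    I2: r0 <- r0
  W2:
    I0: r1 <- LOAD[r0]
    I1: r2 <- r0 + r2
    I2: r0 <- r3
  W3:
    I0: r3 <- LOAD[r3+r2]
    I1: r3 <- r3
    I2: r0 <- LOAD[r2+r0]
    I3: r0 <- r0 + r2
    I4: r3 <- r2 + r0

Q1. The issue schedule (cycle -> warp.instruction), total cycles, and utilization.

cycle 0: W0.I0
cycle 1: W1.I0
cycle 2: W2.I0
cycle 3: W3.I0
cycle 4: W0.I1
cycle 5: W1.I1
cycle 6: W2.I1
cycle 7: W0.I2
cycle 8: W1.I2
cycle 9: W2.I2
cycle 10: W3.I1
cycle 11: W0.I3
cycle 12: W3.I2
cycle 13: idle
cycle 14: idle
cycle 15: idle
cycle 16: idle
cycle 17: idle
cycle 18: W3.I3
cycle 19: W3.I4

Answer: 20 cycles, utilization 3/4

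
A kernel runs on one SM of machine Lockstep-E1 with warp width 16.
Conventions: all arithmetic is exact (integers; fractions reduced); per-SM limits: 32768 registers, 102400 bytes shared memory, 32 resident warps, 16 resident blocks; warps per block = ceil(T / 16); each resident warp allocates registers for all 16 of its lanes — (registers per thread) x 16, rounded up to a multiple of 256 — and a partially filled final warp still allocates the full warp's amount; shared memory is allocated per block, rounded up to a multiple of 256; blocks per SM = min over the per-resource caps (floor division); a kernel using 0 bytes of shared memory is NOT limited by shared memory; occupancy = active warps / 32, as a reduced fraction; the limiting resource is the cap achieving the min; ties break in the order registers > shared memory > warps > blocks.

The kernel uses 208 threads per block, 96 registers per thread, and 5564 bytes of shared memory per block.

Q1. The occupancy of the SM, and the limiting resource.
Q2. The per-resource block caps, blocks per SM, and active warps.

Answer: occupancy 13/32, limited by registers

registers: 1 block
shared memory: 18 blocks
warps: 2 blocks
blocks: 16 blocks

Answer: 1 block, 13 active warps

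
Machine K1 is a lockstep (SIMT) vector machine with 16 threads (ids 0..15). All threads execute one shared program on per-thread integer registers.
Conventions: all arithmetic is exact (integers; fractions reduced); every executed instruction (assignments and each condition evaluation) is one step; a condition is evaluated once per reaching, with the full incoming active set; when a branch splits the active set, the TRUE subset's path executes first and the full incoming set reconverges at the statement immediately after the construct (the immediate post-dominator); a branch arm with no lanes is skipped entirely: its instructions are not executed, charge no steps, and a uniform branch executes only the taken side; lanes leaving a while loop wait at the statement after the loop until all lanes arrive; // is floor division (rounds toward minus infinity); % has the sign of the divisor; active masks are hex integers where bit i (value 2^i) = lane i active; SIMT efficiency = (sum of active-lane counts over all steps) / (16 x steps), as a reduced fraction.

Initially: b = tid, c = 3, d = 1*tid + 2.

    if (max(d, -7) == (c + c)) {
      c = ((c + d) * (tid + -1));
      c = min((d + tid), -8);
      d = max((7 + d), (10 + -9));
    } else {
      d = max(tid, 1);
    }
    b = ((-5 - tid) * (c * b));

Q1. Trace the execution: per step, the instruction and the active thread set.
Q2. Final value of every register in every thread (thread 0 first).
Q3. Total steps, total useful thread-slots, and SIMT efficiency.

step 0: eval (max(d, -7) == (c + c)) 0xffff
step 1: c <- ((c + d) * (tid + -1))  0x0010
step 2: c <- min((d + tid), -8)      0x0010
step 3: d <- max((7 + d), (10 + -9)) 0x0010
step 4: d <- max(tid, 1)             0xffef
step 5: b <- ((-5 - tid) * (c * b))  0xffff

Answer: 6 steps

b: 0,-18,-42,-72,288,-150,-198,-252,-312,-378,-450,-528,-612,-702,-798,-900
c: 3,3,3,3,-8,3,3,3,3,3,3,3,3,3,3,3
d: 1,1,2,3,13,5,6,7,8,9,10,11,12,13,14,15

steps = 6; useful = 50; efficiency = 50/96 = 25/48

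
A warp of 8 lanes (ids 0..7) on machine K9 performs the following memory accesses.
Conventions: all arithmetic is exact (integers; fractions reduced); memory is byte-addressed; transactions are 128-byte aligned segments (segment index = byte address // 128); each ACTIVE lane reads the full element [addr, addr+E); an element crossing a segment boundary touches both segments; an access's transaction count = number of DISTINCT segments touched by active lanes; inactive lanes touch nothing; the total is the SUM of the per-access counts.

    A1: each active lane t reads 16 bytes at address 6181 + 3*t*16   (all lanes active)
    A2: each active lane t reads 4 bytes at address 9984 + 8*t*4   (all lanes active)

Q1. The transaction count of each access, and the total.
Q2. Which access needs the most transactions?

A1: 4 transactions
A2: 2 transactions

Answer: 4,2; total 6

Answer: A1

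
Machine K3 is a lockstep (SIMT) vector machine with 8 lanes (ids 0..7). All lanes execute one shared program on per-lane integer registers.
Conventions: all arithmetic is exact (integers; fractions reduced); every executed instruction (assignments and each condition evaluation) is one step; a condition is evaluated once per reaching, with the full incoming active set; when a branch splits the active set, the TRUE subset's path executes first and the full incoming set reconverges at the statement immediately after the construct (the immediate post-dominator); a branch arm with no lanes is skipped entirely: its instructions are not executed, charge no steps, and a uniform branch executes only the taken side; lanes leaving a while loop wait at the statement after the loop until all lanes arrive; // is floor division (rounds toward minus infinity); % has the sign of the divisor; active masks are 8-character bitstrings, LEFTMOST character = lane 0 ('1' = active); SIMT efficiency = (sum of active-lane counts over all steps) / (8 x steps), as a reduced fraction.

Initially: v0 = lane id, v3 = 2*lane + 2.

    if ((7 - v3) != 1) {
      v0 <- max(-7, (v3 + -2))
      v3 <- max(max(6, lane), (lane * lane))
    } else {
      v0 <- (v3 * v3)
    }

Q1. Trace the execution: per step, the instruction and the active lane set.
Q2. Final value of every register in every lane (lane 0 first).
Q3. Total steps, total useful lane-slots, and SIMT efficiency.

step 0: eval ((7 - v3) != 1)         11111111
step 1: v0 <- max(-7, (v3 + -2))     11011111
step 2: v3 <- max(max(6, lane), (lane * lane)) 11011111
step 3: v0 <- (v3 * v3)              00100000

Answer: 4 steps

v0: 0,2,36,6,8,10,12,14
v3: 6,6,6,9,16,25,36,49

steps = 4; useful = 23; efficiency = 23/32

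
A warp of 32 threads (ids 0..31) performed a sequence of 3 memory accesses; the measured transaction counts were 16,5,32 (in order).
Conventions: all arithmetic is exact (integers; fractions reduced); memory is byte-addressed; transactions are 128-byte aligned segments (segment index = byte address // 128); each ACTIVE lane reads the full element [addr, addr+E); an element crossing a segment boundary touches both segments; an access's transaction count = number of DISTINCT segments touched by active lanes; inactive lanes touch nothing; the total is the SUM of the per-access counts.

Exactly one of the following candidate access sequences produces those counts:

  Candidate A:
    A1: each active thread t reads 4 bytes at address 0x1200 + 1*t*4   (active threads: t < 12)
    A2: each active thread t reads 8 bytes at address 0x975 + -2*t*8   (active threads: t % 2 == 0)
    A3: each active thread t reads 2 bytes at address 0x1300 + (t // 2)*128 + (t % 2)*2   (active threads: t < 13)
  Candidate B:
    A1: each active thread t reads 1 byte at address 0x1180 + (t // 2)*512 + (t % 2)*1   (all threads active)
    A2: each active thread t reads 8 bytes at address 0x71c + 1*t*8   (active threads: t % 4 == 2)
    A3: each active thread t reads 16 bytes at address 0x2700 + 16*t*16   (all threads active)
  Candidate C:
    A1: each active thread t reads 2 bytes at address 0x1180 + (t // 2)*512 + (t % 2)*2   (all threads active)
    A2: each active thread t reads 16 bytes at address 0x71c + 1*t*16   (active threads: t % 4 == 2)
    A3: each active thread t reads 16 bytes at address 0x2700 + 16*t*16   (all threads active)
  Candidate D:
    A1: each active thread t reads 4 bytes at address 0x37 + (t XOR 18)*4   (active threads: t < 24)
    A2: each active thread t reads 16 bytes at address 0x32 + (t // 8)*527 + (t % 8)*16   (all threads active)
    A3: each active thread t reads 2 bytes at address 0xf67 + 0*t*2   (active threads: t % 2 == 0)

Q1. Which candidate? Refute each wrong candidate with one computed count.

A: A1 gives 1 transaction, not 16
B: A2 gives 3 transactions, not 5
D: A1 gives 2 transactions, not 16
C: all counts match (16,5,32)

Answer: C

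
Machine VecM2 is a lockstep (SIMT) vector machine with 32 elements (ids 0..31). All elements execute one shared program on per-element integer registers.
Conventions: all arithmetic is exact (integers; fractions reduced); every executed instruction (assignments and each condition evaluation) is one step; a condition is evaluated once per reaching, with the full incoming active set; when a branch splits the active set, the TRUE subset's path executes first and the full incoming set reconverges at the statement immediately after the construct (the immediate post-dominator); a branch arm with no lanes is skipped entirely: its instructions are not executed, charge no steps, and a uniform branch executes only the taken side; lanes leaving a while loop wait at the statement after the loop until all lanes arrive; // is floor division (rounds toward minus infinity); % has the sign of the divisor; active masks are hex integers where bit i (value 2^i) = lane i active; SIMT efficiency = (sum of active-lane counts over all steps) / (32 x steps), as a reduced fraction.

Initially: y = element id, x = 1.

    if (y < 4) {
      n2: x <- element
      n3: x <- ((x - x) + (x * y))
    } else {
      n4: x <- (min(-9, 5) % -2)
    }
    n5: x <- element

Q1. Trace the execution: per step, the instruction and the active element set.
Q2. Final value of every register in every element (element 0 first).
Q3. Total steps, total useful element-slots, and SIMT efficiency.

step 0: eval (y < 4)                 0xffffffff
step 1: x <- element                 0x0000000f
step 2: x <- ((x - x) + (x * y))     0x0000000f
step 3: x <- (min(-9, 5) % -2)       0xfffffff0
step 4: x <- element                 0xffffffff

Answer: 5 steps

y: 0,1,2,3,4,5,6,7,8,9,10,11,12,13,14,15,16,17,18,19,20,21,22,23,24,25,26,27,28,29,30,31
x: 0,1,2,3,4,5,6,7,8,9,10,11,12,13,14,15,16,17,18,19,20,21,22,23,24,25,26,27,28,29,30,31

steps = 5; useful = 100; efficiency = 100/160 = 5/8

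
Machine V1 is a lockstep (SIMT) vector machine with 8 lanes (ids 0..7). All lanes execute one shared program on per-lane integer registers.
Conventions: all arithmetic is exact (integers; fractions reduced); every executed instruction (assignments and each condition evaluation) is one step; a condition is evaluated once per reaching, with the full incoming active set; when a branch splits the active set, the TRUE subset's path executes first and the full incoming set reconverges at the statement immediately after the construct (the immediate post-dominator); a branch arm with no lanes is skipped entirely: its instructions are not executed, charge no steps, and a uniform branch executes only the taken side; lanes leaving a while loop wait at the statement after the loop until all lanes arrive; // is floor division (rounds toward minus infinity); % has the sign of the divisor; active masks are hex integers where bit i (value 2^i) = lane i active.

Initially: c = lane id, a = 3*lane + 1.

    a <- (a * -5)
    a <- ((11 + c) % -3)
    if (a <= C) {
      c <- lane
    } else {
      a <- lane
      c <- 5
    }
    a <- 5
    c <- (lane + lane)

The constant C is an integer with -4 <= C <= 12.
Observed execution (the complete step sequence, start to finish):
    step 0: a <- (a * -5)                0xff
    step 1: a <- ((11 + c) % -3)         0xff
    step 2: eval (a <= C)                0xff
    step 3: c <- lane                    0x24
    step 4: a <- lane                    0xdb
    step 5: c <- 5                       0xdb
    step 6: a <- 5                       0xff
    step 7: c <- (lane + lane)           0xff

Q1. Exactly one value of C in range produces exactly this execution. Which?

Answer: C = -2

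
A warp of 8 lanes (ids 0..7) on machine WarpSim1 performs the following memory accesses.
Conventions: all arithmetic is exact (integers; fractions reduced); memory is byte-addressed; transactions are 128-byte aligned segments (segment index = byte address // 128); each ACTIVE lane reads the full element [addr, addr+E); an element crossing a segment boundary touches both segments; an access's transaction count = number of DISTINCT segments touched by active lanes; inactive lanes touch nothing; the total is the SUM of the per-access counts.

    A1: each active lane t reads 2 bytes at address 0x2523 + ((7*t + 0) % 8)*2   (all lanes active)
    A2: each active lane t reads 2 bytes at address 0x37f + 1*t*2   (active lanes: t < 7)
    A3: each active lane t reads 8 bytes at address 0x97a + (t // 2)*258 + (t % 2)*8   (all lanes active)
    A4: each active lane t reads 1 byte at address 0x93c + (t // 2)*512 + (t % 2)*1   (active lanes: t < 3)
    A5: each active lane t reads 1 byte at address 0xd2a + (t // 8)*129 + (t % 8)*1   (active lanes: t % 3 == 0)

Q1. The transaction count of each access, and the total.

A1: 1 transaction
A2: 2 transactions
A3: 7 transactions
A4: 2 transactions
A5: 1 transaction

Answer: 1,2,7,2,1; total 13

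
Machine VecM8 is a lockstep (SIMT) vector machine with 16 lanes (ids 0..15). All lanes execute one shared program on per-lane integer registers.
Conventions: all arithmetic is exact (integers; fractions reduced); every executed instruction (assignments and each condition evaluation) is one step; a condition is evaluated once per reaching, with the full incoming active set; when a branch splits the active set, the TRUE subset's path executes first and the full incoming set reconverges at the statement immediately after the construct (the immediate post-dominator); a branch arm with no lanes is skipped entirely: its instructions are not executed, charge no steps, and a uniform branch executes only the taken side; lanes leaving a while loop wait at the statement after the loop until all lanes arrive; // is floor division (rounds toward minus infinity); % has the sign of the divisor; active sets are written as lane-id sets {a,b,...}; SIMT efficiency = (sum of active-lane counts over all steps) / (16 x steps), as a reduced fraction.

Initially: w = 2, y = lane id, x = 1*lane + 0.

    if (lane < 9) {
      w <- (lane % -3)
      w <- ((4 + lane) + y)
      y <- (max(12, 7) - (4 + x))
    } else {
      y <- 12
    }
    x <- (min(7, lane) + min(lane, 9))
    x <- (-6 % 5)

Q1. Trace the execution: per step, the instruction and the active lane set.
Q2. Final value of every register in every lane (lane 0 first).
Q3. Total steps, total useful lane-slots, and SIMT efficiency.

step 0: eval (lane < 9)              {0,1,2,3,4,5,6,7,8,9,10,11,12,13,14,15}
step 1: w <- (lane % -3)             {0,1,2,3,4,5,6,7,8}
step 2: w <- ((4 + lane) + y)        {0,1,2,3,4,5,6,7,8}
step 3: y <- (max(12, 7) - (4 + x))  {0,1,2,3,4,5,6,7,8}
step 4: y <- 12                      {9,10,11,12,13,14,15}
step 5: x <- (min(7, lane) + min(lane, 9)) {0,1,2,3,4,5,6,7,8,9,10,11,12,13,14,15}
step 6: x <- (-6 % 5)                {0,1,2,3,4,5,6,7,8,9,10,11,12,13,14,15}

Answer: 7 steps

w: 4,6,8,10,12,14,16,18,20,2,2,2,2,2,2,2
y: 8,7,6,5,4,3,2,1,0,12,12,12,12,12,12,12
x: 4,4,4,4,4,4,4,4,4,4,4,4,4,4,4,4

steps = 7; useful = 82; efficiency = 82/112 = 41/56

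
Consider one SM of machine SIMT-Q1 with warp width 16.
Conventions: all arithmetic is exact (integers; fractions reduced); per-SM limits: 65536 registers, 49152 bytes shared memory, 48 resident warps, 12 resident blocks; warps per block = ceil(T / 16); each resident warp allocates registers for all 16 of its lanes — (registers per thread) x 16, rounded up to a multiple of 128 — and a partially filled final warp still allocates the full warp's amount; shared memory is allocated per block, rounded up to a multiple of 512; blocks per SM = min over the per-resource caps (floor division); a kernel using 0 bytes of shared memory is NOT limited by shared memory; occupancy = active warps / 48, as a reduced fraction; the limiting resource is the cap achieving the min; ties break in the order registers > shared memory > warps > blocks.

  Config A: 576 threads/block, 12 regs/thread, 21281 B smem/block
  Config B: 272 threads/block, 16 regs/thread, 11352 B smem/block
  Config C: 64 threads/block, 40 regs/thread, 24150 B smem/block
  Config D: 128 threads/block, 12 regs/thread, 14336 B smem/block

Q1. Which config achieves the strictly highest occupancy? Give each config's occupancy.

occupancies: A 3/4, B 17/24, C 1/6, D 1/2

Answer: A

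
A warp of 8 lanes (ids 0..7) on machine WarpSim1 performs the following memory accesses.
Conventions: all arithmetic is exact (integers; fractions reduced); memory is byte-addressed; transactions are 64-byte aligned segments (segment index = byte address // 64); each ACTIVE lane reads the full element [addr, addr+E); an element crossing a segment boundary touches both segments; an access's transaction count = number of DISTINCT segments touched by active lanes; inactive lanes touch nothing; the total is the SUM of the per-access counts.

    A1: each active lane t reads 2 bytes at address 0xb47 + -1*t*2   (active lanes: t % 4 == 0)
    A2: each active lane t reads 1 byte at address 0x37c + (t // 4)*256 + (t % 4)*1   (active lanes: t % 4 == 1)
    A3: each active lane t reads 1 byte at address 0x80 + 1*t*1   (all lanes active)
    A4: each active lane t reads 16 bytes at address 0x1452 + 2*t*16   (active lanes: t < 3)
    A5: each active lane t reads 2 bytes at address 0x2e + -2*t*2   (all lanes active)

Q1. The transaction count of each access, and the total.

A1: 2 transactions
A2: 2 transactions
A3: 1 transaction
A4: 2 transactions
A5: 1 transaction

Answer: 2,2,1,2,1; total 8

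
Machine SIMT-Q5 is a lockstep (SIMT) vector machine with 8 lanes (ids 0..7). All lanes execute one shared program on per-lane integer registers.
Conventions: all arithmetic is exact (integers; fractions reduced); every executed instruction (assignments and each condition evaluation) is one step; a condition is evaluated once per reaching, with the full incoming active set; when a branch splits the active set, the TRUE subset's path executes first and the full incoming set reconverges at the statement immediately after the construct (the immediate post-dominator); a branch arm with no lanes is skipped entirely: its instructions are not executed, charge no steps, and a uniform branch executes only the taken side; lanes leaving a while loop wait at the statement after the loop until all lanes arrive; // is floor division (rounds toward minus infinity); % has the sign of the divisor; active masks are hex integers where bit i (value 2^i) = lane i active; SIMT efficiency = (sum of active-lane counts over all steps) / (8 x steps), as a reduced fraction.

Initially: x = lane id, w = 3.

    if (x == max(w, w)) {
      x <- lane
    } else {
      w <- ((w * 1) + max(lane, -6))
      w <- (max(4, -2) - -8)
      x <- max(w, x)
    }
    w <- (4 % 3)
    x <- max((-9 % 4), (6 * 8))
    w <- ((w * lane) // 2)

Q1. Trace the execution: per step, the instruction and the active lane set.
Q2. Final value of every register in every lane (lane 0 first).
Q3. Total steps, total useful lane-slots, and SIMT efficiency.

step 0: eval (x == max(w, w))        0xff
step 1: x <- lane                    0x08
step 2: w <- ((w * 1) + max(lane, -6)) 0xf7
step 3: w <- (max(4, -2) - -8)       0xf7
step 4: x <- max(w, x)               0xf7
step 5: w <- (4 % 3)                 0xff
step 6: x <- max((-9 % 4), (6 * 8))  0xff
step 7: w <- ((w * lane) // 2)       0xff

Answer: 8 steps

x: 48,48,48,48,48,48,48,48
w: 0,0,1,1,2,2,3,3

steps = 8; useful = 54; efficiency = 54/64 = 27/32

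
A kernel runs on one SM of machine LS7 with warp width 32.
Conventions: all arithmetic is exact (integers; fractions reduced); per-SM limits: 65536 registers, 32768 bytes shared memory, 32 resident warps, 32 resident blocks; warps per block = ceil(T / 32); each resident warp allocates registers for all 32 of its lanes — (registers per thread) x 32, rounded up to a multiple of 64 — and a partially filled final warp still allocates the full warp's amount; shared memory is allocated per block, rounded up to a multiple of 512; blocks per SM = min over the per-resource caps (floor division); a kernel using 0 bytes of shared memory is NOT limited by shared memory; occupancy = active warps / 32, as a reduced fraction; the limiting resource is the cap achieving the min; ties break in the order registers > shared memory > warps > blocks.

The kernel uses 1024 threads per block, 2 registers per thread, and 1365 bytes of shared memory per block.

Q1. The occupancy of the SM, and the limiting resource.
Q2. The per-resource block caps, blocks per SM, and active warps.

Answer: occupancy 1, limited by warps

registers: 32 blocks
shared memory: 21 blocks
warps: 1 block
blocks: 32 blocks

Answer: 1 block, 32 active warps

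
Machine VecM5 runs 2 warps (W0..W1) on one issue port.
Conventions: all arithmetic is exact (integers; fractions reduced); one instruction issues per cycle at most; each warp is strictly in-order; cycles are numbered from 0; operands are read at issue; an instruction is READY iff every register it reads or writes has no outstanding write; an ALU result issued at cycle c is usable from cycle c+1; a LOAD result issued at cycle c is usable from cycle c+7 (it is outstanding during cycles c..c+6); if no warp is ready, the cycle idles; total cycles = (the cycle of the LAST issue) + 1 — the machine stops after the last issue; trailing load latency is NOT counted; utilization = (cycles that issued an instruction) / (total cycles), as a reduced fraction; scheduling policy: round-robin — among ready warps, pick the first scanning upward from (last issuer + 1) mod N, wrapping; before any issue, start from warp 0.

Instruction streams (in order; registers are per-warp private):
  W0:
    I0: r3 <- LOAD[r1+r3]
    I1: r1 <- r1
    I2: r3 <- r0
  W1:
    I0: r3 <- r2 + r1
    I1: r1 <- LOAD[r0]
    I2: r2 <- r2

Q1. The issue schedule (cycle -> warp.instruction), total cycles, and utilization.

cycle 0: W0.I0
cycle 1: W1.I0
cycle 2: W0.I1
cycle 3: W1.I1
cycle 4: W1.I2
cycle 5: idle
cycle 6: idle
cycle 7: W0.I2

Answer: 8 cycles, utilization 3/4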